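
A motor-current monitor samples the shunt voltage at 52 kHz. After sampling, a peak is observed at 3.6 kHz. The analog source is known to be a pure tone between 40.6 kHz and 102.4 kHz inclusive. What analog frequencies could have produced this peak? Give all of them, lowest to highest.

48.4 kHz, 55.6 kHz, 100.4 kHz

Frequencies that alias to 3.6 kHz are k·fs ± 3.6 kHz for integer k ≥ 0.
k=0: 3.6 kHz.
k=1: 48.4 kHz, 55.6 kHz.
k=2: 100.4 kHz, 107.6 kHz.
k=3: 152.4 kHz, 159.6 kHz.
Within [40.6 kHz, 102.4 kHz]: 48.4 kHz, 55.6 kHz, 100.4 kHz.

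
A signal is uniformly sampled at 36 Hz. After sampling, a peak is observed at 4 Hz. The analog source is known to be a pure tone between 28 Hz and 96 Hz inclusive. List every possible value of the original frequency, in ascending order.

32 Hz, 40 Hz, 68 Hz, 76 Hz

Frequencies that alias to 4 Hz are k·fs ± 4 Hz for integer k ≥ 0.
k=0: 4 Hz.
k=1: 32 Hz, 40 Hz.
k=2: 68 Hz, 76 Hz.
k=3: 104 Hz, 112 Hz.
Within [28 Hz, 96 Hz]: 32 Hz, 40 Hz, 68 Hz, 76 Hz.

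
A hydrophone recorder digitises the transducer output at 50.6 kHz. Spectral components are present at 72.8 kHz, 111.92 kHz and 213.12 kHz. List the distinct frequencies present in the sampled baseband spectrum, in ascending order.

fs/2 = 25.3 kHz.
72.8 kHz mod fs = 22.2 kHz.
22.2 kHz ≤ fs/2 = 25.3 kHz, appears at 22.2 kHz.
111.92 kHz mod fs = 10.72 kHz.
10.72 kHz ≤ fs/2 = 25.3 kHz, appears at 10.72 kHz.
213.12 kHz mod fs = 10.72 kHz.
10.72 kHz ≤ fs/2 = 25.3 kHz, appears at 10.72 kHz.
Distinct values: {10.72 kHz, 22.2 kHz}.

10.72 kHz, 22.2 kHz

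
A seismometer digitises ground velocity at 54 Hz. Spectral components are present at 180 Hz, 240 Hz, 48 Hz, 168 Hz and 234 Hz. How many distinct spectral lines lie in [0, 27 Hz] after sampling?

fs/2 = 27 Hz.
180 Hz mod fs = 18 Hz.
18 Hz ≤ fs/2 = 27 Hz, appears at 18 Hz.
240 Hz mod fs = 24 Hz.
24 Hz ≤ fs/2 = 27 Hz, appears at 24 Hz.
48 Hz > fs/2 = 27 Hz, folds to fs − 48 Hz = 6 Hz.
168 Hz mod fs = 6 Hz.
6 Hz ≤ fs/2 = 27 Hz, appears at 6 Hz.
234 Hz mod fs = 18 Hz.
18 Hz ≤ fs/2 = 27 Hz, appears at 18 Hz.
Distinct values: {6 Hz, 18 Hz, 24 Hz} → 3.

3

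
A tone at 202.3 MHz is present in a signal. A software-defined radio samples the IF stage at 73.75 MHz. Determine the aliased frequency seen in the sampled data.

202.3 MHz mod fs = 54.8 MHz.
54.8 MHz > fs/2 = 36.875 MHz, folds to fs − 54.8 MHz = 18.95 MHz.

18.95 MHz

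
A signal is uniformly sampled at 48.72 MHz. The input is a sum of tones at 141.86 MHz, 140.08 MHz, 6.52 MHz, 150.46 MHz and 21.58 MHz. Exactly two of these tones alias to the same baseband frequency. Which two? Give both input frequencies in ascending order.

fs/2 = 24.36 MHz.
141.86 MHz mod fs = 44.42 MHz.
44.42 MHz > fs/2 = 24.36 MHz, folds to fs − 44.42 MHz = 4.3 MHz.
140.08 MHz mod fs = 42.64 MHz.
42.64 MHz > fs/2 = 24.36 MHz, folds to fs − 42.64 MHz = 6.08 MHz.
6.52 MHz ≤ fs/2 = 24.36 MHz, passes unchanged.
150.46 MHz mod fs = 4.3 MHz.
4.3 MHz ≤ fs/2 = 24.36 MHz, appears at 4.3 MHz.
21.58 MHz ≤ fs/2 = 24.36 MHz, passes unchanged.
141.86 MHz and 150.46 MHz both map to 4.3 MHz.

141.86 MHz, 150.46 MHz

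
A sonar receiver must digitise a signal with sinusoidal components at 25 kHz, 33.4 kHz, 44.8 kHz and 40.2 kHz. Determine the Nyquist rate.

Highest-frequency component: 44.8 kHz.
Nyquist rate = 2 × 44.8 kHz = 89.6 kHz.

89.6 kHz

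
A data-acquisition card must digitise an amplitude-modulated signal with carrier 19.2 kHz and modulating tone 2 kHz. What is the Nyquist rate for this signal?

42.4 kHz

AM sidebands sit at fc ± fm = 17.2 kHz and 21.2 kHz.
Highest-frequency component: 21.2 kHz.
Nyquist rate = 2 × 21.2 kHz = 42.4 kHz.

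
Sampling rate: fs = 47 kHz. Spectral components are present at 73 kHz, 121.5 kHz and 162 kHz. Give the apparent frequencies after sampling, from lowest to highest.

19.5 kHz, 21 kHz

fs/2 = 23.5 kHz.
73 kHz mod fs = 26 kHz.
26 kHz > fs/2 = 23.5 kHz, folds to fs − 26 kHz = 21 kHz.
121.5 kHz mod fs = 27.5 kHz.
27.5 kHz > fs/2 = 23.5 kHz, folds to fs − 27.5 kHz = 19.5 kHz.
162 kHz mod fs = 21 kHz.
21 kHz ≤ fs/2 = 23.5 kHz, appears at 21 kHz.
Distinct values: {19.5 kHz, 21 kHz}.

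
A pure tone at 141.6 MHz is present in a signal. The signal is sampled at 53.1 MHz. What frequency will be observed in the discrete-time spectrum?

17.7 MHz

141.6 MHz mod fs = 35.4 MHz.
35.4 MHz > fs/2 = 26.55 MHz, folds to fs − 35.4 MHz = 17.7 MHz.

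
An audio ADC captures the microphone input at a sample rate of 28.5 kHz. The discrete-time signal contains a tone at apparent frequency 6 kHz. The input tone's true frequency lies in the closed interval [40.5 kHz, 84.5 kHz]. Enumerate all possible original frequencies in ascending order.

51 kHz, 63 kHz, 79.5 kHz

Frequencies that alias to 6 kHz are k·fs ± 6 kHz for integer k ≥ 0.
k=0: 6 kHz.
k=1: 22.5 kHz, 34.5 kHz.
k=2: 51 kHz, 63 kHz.
k=3: 79.5 kHz, 91.5 kHz.
k=4: 108 kHz, 120 kHz.
Within [40.5 kHz, 84.5 kHz]: 51 kHz, 63 kHz, 79.5 kHz.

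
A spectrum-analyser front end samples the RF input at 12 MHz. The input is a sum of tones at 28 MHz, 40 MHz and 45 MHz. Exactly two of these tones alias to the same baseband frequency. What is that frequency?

fs/2 = 6 MHz.
28 MHz mod fs = 4 MHz.
4 MHz ≤ fs/2 = 6 MHz, appears at 4 MHz.
40 MHz mod fs = 4 MHz.
4 MHz ≤ fs/2 = 6 MHz, appears at 4 MHz.
45 MHz mod fs = 9 MHz.
9 MHz > fs/2 = 6 MHz, folds to fs − 9 MHz = 3 MHz.
28 MHz and 40 MHz both map to 4 MHz.

4 MHz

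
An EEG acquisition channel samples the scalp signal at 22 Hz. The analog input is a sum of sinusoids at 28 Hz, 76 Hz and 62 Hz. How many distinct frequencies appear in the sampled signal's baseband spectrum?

3

fs/2 = 11 Hz.
28 Hz mod fs = 6 Hz.
6 Hz ≤ fs/2 = 11 Hz, appears at 6 Hz.
76 Hz mod fs = 10 Hz.
10 Hz ≤ fs/2 = 11 Hz, appears at 10 Hz.
62 Hz mod fs = 18 Hz.
18 Hz > fs/2 = 11 Hz, folds to fs − 18 Hz = 4 Hz.
Distinct values: {4 Hz, 6 Hz, 10 Hz} → 3.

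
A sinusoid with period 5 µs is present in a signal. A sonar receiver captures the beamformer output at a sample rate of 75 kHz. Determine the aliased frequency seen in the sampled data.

25 kHz

T = 5 µs → f = 1/T = 200 kHz.
200 kHz mod fs = 50 kHz.
50 kHz > fs/2 = 37.5 kHz, folds to fs − 50 kHz = 25 kHz.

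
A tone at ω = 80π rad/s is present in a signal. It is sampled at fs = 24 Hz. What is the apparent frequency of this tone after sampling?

8 Hz

ω = 80π rad/s → f = ω/(2π) = 40 Hz.
40 Hz mod fs = 16 Hz.
16 Hz > fs/2 = 12 Hz, folds to fs − 16 Hz = 8 Hz.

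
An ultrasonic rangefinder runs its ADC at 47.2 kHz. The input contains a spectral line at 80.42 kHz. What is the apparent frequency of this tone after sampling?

13.98 kHz

80.42 kHz mod fs = 33.22 kHz.
33.22 kHz > fs/2 = 23.6 kHz, folds to fs − 33.22 kHz = 13.98 kHz.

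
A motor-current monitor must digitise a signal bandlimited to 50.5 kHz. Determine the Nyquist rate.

101 kHz

Nyquist rate = 2 × 50.5 kHz = 101 kHz.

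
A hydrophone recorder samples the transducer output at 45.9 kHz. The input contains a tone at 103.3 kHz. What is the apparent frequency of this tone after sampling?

11.5 kHz

103.3 kHz mod fs = 11.5 kHz.
11.5 kHz ≤ fs/2 = 22.95 kHz, appears at 11.5 kHz.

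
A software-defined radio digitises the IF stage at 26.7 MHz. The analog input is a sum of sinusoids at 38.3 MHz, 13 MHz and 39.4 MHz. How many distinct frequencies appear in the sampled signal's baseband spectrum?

3

fs/2 = 13.35 MHz.
38.3 MHz mod fs = 11.6 MHz.
11.6 MHz ≤ fs/2 = 13.35 MHz, appears at 11.6 MHz.
13 MHz ≤ fs/2 = 13.35 MHz, passes unchanged.
39.4 MHz mod fs = 12.7 MHz.
12.7 MHz ≤ fs/2 = 13.35 MHz, appears at 12.7 MHz.
Distinct values: {11.6 MHz, 12.7 MHz, 13 MHz} → 3.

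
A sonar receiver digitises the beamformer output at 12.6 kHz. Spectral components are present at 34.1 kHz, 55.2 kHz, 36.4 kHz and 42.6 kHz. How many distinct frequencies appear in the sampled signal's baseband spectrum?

fs/2 = 6.3 kHz.
34.1 kHz mod fs = 8.9 kHz.
8.9 kHz > fs/2 = 6.3 kHz, folds to fs − 8.9 kHz = 3.7 kHz.
55.2 kHz mod fs = 4.8 kHz.
4.8 kHz ≤ fs/2 = 6.3 kHz, appears at 4.8 kHz.
36.4 kHz mod fs = 11.2 kHz.
11.2 kHz > fs/2 = 6.3 kHz, folds to fs − 11.2 kHz = 1.4 kHz.
42.6 kHz mod fs = 4.8 kHz.
4.8 kHz ≤ fs/2 = 6.3 kHz, appears at 4.8 kHz.
Distinct values: {1.4 kHz, 3.7 kHz, 4.8 kHz} → 3.

3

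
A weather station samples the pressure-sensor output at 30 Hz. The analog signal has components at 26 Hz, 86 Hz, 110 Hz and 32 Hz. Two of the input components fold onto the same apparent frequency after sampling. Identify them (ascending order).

26 Hz, 86 Hz

fs/2 = 15 Hz.
26 Hz > fs/2 = 15 Hz, folds to fs − 26 Hz = 4 Hz.
86 Hz mod fs = 26 Hz.
26 Hz > fs/2 = 15 Hz, folds to fs − 26 Hz = 4 Hz.
110 Hz mod fs = 20 Hz.
20 Hz > fs/2 = 15 Hz, folds to fs − 20 Hz = 10 Hz.
32 Hz mod fs = 2 Hz.
2 Hz ≤ fs/2 = 15 Hz, appears at 2 Hz.
26 Hz and 86 Hz both map to 4 Hz.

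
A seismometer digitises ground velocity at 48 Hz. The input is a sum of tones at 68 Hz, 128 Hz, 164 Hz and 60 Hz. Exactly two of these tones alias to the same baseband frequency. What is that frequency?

20 Hz

fs/2 = 24 Hz.
68 Hz mod fs = 20 Hz.
20 Hz ≤ fs/2 = 24 Hz, appears at 20 Hz.
128 Hz mod fs = 32 Hz.
32 Hz > fs/2 = 24 Hz, folds to fs − 32 Hz = 16 Hz.
164 Hz mod fs = 20 Hz.
20 Hz ≤ fs/2 = 24 Hz, appears at 20 Hz.
60 Hz mod fs = 12 Hz.
12 Hz ≤ fs/2 = 24 Hz, appears at 12 Hz.
68 Hz and 164 Hz both map to 20 Hz.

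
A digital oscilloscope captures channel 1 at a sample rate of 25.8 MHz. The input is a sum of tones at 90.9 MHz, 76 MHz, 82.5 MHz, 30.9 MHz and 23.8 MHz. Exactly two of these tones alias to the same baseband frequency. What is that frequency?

fs/2 = 12.9 MHz.
90.9 MHz mod fs = 13.5 MHz.
13.5 MHz > fs/2 = 12.9 MHz, folds to fs − 13.5 MHz = 12.3 MHz.
76 MHz mod fs = 24.4 MHz.
24.4 MHz > fs/2 = 12.9 MHz, folds to fs − 24.4 MHz = 1.4 MHz.
82.5 MHz mod fs = 5.1 MHz.
5.1 MHz ≤ fs/2 = 12.9 MHz, appears at 5.1 MHz.
30.9 MHz mod fs = 5.1 MHz.
5.1 MHz ≤ fs/2 = 12.9 MHz, appears at 5.1 MHz.
23.8 MHz > fs/2 = 12.9 MHz, folds to fs − 23.8 MHz = 2 MHz.
30.9 MHz and 82.5 MHz both map to 5.1 MHz.

5.1 MHz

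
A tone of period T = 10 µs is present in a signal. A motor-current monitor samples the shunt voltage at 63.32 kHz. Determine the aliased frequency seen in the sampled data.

26.64 kHz

T = 10 µs → f = 1/T = 100 kHz.
100 kHz mod fs = 36.68 kHz.
36.68 kHz > fs/2 = 31.66 kHz, folds to fs − 36.68 kHz = 26.64 kHz.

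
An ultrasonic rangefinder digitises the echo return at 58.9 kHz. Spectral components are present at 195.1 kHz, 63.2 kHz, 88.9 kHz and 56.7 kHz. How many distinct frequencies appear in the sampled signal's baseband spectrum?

fs/2 = 29.45 kHz.
195.1 kHz mod fs = 18.4 kHz.
18.4 kHz ≤ fs/2 = 29.45 kHz, appears at 18.4 kHz.
63.2 kHz mod fs = 4.3 kHz.
4.3 kHz ≤ fs/2 = 29.45 kHz, appears at 4.3 kHz.
88.9 kHz mod fs = 30 kHz.
30 kHz > fs/2 = 29.45 kHz, folds to fs − 30 kHz = 28.9 kHz.
56.7 kHz > fs/2 = 29.45 kHz, folds to fs − 56.7 kHz = 2.2 kHz.
Distinct values: {2.2 kHz, 4.3 kHz, 18.4 kHz, 28.9 kHz} → 4.

4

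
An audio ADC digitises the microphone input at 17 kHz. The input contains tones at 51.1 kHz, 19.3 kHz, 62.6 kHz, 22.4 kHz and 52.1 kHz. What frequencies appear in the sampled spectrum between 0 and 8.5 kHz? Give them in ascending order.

0.1 kHz, 1.1 kHz, 2.3 kHz, 5.4 kHz

fs/2 = 8.5 kHz.
51.1 kHz mod fs = 0.1 kHz.
0.1 kHz ≤ fs/2 = 8.5 kHz, appears at 0.1 kHz.
19.3 kHz mod fs = 2.3 kHz.
2.3 kHz ≤ fs/2 = 8.5 kHz, appears at 2.3 kHz.
62.6 kHz mod fs = 11.6 kHz.
11.6 kHz > fs/2 = 8.5 kHz, folds to fs − 11.6 kHz = 5.4 kHz.
22.4 kHz mod fs = 5.4 kHz.
5.4 kHz ≤ fs/2 = 8.5 kHz, appears at 5.4 kHz.
52.1 kHz mod fs = 1.1 kHz.
1.1 kHz ≤ fs/2 = 8.5 kHz, appears at 1.1 kHz.
Distinct values: {0.1 kHz, 1.1 kHz, 2.3 kHz, 5.4 kHz}.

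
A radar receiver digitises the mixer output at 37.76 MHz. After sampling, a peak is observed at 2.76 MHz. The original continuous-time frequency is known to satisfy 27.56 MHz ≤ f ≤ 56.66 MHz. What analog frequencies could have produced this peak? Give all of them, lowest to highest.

Frequencies that alias to 2.76 MHz are k·fs ± 2.76 MHz for integer k ≥ 0.
k=0: 2.76 MHz.
k=1: 35 MHz, 40.52 MHz.
k=2: 72.76 MHz, 78.28 MHz.
Within [27.56 MHz, 56.66 MHz]: 35 MHz, 40.52 MHz.

35 MHz, 40.52 MHz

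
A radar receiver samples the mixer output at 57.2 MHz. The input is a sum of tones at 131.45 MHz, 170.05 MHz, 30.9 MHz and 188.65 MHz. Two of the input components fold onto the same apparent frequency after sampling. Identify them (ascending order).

fs/2 = 28.6 MHz.
131.45 MHz mod fs = 17.05 MHz.
17.05 MHz ≤ fs/2 = 28.6 MHz, appears at 17.05 MHz.
170.05 MHz mod fs = 55.65 MHz.
55.65 MHz > fs/2 = 28.6 MHz, folds to fs − 55.65 MHz = 1.55 MHz.
30.9 MHz > fs/2 = 28.6 MHz, folds to fs − 30.9 MHz = 26.3 MHz.
188.65 MHz mod fs = 17.05 MHz.
17.05 MHz ≤ fs/2 = 28.6 MHz, appears at 17.05 MHz.
131.45 MHz and 188.65 MHz both map to 17.05 MHz.

131.45 MHz, 188.65 MHz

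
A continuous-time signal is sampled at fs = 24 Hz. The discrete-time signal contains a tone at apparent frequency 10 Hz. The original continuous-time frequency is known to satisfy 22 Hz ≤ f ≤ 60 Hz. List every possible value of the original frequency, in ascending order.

34 Hz, 38 Hz, 58 Hz

Frequencies that alias to 10 Hz are k·fs ± 10 Hz for integer k ≥ 0.
k=0: 10 Hz.
k=1: 14 Hz, 34 Hz.
k=2: 38 Hz, 58 Hz.
k=3: 62 Hz, 82 Hz.
Within [22 Hz, 60 Hz]: 34 Hz, 38 Hz, 58 Hz.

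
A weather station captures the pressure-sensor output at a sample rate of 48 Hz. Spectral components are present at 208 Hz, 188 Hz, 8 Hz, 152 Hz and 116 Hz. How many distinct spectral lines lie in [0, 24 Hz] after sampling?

4

fs/2 = 24 Hz.
208 Hz mod fs = 16 Hz.
16 Hz ≤ fs/2 = 24 Hz, appears at 16 Hz.
188 Hz mod fs = 44 Hz.
44 Hz > fs/2 = 24 Hz, folds to fs − 44 Hz = 4 Hz.
8 Hz ≤ fs/2 = 24 Hz, passes unchanged.
152 Hz mod fs = 8 Hz.
8 Hz ≤ fs/2 = 24 Hz, appears at 8 Hz.
116 Hz mod fs = 20 Hz.
20 Hz ≤ fs/2 = 24 Hz, appears at 20 Hz.
Distinct values: {4 Hz, 8 Hz, 16 Hz, 20 Hz} → 4.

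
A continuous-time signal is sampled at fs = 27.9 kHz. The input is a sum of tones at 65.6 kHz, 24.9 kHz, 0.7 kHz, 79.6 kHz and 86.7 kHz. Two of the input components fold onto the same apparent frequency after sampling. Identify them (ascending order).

24.9 kHz, 86.7 kHz

fs/2 = 13.95 kHz.
65.6 kHz mod fs = 9.8 kHz.
9.8 kHz ≤ fs/2 = 13.95 kHz, appears at 9.8 kHz.
24.9 kHz > fs/2 = 13.95 kHz, folds to fs − 24.9 kHz = 3 kHz.
0.7 kHz ≤ fs/2 = 13.95 kHz, passes unchanged.
79.6 kHz mod fs = 23.8 kHz.
23.8 kHz > fs/2 = 13.95 kHz, folds to fs − 23.8 kHz = 4.1 kHz.
86.7 kHz mod fs = 3 kHz.
3 kHz ≤ fs/2 = 13.95 kHz, appears at 3 kHz.
24.9 kHz and 86.7 kHz both map to 3 kHz.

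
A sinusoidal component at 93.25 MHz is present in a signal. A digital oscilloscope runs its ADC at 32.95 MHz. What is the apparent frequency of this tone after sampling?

93.25 MHz mod fs = 27.35 MHz.
27.35 MHz > fs/2 = 16.475 MHz, folds to fs − 27.35 MHz = 5.6 MHz.

5.6 MHz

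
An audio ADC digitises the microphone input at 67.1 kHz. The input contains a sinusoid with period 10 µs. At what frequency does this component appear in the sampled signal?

32.9 kHz

T = 10 µs → f = 1/T = 100 kHz.
100 kHz mod fs = 32.9 kHz.
32.9 kHz ≤ fs/2 = 33.55 kHz, appears at 32.9 kHz.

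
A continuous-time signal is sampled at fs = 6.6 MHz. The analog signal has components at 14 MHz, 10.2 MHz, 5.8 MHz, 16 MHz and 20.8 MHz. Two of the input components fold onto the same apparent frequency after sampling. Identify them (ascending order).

fs/2 = 3.3 MHz.
14 MHz mod fs = 0.8 MHz.
0.8 MHz ≤ fs/2 = 3.3 MHz, appears at 0.8 MHz.
10.2 MHz mod fs = 3.6 MHz.
3.6 MHz > fs/2 = 3.3 MHz, folds to fs − 3.6 MHz = 3 MHz.
5.8 MHz > fs/2 = 3.3 MHz, folds to fs − 5.8 MHz = 0.8 MHz.
16 MHz mod fs = 2.8 MHz.
2.8 MHz ≤ fs/2 = 3.3 MHz, appears at 2.8 MHz.
20.8 MHz mod fs = 1 MHz.
1 MHz ≤ fs/2 = 3.3 MHz, appears at 1 MHz.
5.8 MHz and 14 MHz both map to 0.8 MHz.

5.8 MHz, 14 MHz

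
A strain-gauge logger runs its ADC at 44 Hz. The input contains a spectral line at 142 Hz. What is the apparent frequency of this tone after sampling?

10 Hz

142 Hz mod fs = 10 Hz.
10 Hz ≤ fs/2 = 22 Hz, appears at 10 Hz.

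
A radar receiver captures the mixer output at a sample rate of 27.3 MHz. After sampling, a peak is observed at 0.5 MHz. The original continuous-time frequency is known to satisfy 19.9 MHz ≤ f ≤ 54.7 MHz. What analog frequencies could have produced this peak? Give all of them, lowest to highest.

Frequencies that alias to 0.5 MHz are k·fs ± 0.5 MHz for integer k ≥ 0.
k=0: 0.5 MHz.
k=1: 26.8 MHz, 27.8 MHz.
k=2: 54.1 MHz, 55.1 MHz.
k=3: 81.4 MHz, 82.4 MHz.
Within [19.9 MHz, 54.7 MHz]: 26.8 MHz, 27.8 MHz, 54.1 MHz.

26.8 MHz, 27.8 MHz, 54.1 MHz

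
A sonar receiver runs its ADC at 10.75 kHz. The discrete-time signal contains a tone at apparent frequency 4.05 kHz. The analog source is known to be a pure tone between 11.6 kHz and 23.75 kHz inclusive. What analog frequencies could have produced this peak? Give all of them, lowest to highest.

14.8 kHz, 17.45 kHz

Frequencies that alias to 4.05 kHz are k·fs ± 4.05 kHz for integer k ≥ 0.
k=0: 4.05 kHz.
k=1: 6.7 kHz, 14.8 kHz.
k=2: 17.45 kHz, 25.55 kHz.
k=3: 28.2 kHz, 36.3 kHz.
Within [11.6 kHz, 23.75 kHz]: 14.8 kHz, 17.45 kHz.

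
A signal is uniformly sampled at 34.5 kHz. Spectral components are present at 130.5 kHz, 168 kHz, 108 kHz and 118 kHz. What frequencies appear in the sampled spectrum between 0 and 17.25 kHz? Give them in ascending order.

fs/2 = 17.25 kHz.
130.5 kHz mod fs = 27 kHz.
27 kHz > fs/2 = 17.25 kHz, folds to fs − 27 kHz = 7.5 kHz.
168 kHz mod fs = 30 kHz.
30 kHz > fs/2 = 17.25 kHz, folds to fs − 30 kHz = 4.5 kHz.
108 kHz mod fs = 4.5 kHz.
4.5 kHz ≤ fs/2 = 17.25 kHz, appears at 4.5 kHz.
118 kHz mod fs = 14.5 kHz.
14.5 kHz ≤ fs/2 = 17.25 kHz, appears at 14.5 kHz.
Distinct values: {4.5 kHz, 7.5 kHz, 14.5 kHz}.

4.5 kHz, 7.5 kHz, 14.5 kHz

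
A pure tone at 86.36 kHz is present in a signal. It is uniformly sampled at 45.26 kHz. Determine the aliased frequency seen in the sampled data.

86.36 kHz mod fs = 41.1 kHz.
41.1 kHz > fs/2 = 22.63 kHz, folds to fs − 41.1 kHz = 4.16 kHz.

4.16 kHz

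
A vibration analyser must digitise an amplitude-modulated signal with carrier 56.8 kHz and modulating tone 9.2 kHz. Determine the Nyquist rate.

AM sidebands sit at fc ± fm = 47.6 kHz and 66 kHz.
Highest-frequency component: 66 kHz.
Nyquist rate = 2 × 66 kHz = 132 kHz.

132 kHz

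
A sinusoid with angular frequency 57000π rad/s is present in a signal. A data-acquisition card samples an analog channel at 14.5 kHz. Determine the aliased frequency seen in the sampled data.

0.5 kHz

ω = 57000π rad/s → f = ω/(2π) = 28500 Hz = 28.5 kHz.
28.5 kHz mod fs = 14 kHz.
14 kHz > fs/2 = 7.25 kHz, folds to fs − 14 kHz = 0.5 kHz.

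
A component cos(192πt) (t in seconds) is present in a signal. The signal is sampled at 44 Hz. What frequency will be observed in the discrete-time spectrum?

ω = 192π rad/s → f = ω/(2π) = 96 Hz.
96 Hz mod fs = 8 Hz.
8 Hz ≤ fs/2 = 22 Hz, appears at 8 Hz.

8 Hz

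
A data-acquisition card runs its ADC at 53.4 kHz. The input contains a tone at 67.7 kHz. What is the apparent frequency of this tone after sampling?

67.7 kHz mod fs = 14.3 kHz.
14.3 kHz ≤ fs/2 = 26.7 kHz, appears at 14.3 kHz.

14.3 kHz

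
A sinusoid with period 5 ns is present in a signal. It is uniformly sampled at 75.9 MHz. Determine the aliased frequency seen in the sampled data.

27.7 MHz

T = 5 ns → f = 1/T = 200 MHz.
200 MHz mod fs = 48.2 MHz.
48.2 MHz > fs/2 = 37.95 MHz, folds to fs − 48.2 MHz = 27.7 MHz.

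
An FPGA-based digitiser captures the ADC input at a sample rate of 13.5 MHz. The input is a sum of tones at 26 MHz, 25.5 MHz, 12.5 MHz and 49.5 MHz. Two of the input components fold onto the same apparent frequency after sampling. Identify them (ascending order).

12.5 MHz, 26 MHz

fs/2 = 6.75 MHz.
26 MHz mod fs = 12.5 MHz.
12.5 MHz > fs/2 = 6.75 MHz, folds to fs − 12.5 MHz = 1 MHz.
25.5 MHz mod fs = 12 MHz.
12 MHz > fs/2 = 6.75 MHz, folds to fs − 12 MHz = 1.5 MHz.
12.5 MHz > fs/2 = 6.75 MHz, folds to fs − 12.5 MHz = 1 MHz.
49.5 MHz mod fs = 9 MHz.
9 MHz > fs/2 = 6.75 MHz, folds to fs − 9 MHz = 4.5 MHz.
12.5 MHz and 26 MHz both map to 1 MHz.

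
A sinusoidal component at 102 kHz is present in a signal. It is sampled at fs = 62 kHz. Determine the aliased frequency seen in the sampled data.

22 kHz

102 kHz mod fs = 40 kHz.
40 kHz > fs/2 = 31 kHz, folds to fs − 40 kHz = 22 kHz.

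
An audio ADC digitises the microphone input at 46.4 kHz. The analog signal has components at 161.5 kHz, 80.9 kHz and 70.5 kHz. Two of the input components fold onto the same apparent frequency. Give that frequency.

22.3 kHz

fs/2 = 23.2 kHz.
161.5 kHz mod fs = 22.3 kHz.
22.3 kHz ≤ fs/2 = 23.2 kHz, appears at 22.3 kHz.
80.9 kHz mod fs = 34.5 kHz.
34.5 kHz > fs/2 = 23.2 kHz, folds to fs − 34.5 kHz = 11.9 kHz.
70.5 kHz mod fs = 24.1 kHz.
24.1 kHz > fs/2 = 23.2 kHz, folds to fs − 24.1 kHz = 22.3 kHz.
70.5 kHz and 161.5 kHz both map to 22.3 kHz.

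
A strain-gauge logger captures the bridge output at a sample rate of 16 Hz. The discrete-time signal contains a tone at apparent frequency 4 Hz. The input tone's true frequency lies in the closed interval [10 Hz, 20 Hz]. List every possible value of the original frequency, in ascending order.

Frequencies that alias to 4 Hz are k·fs ± 4 Hz for integer k ≥ 0.
k=0: 4 Hz.
k=1: 12 Hz, 20 Hz.
k=2: 28 Hz, 36 Hz.
Within [10 Hz, 20 Hz]: 12 Hz, 20 Hz.

12 Hz, 20 Hz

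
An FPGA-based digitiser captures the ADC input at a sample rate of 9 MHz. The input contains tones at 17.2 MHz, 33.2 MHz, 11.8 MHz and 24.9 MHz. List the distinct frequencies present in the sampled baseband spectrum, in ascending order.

fs/2 = 4.5 MHz.
17.2 MHz mod fs = 8.2 MHz.
8.2 MHz > fs/2 = 4.5 MHz, folds to fs − 8.2 MHz = 0.8 MHz.
33.2 MHz mod fs = 6.2 MHz.
6.2 MHz > fs/2 = 4.5 MHz, folds to fs − 6.2 MHz = 2.8 MHz.
11.8 MHz mod fs = 2.8 MHz.
2.8 MHz ≤ fs/2 = 4.5 MHz, appears at 2.8 MHz.
24.9 MHz mod fs = 6.9 MHz.
6.9 MHz > fs/2 = 4.5 MHz, folds to fs − 6.9 MHz = 2.1 MHz.
Distinct values: {0.8 MHz, 2.1 MHz, 2.8 MHz}.

0.8 MHz, 2.1 MHz, 2.8 MHz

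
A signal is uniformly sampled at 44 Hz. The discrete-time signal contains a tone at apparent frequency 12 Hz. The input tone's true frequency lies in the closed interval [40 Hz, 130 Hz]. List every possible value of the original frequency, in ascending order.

56 Hz, 76 Hz, 100 Hz, 120 Hz

Frequencies that alias to 12 Hz are k·fs ± 12 Hz for integer k ≥ 0.
k=0: 12 Hz.
k=1: 32 Hz, 56 Hz.
k=2: 76 Hz, 100 Hz.
k=3: 120 Hz, 144 Hz.
k=4: 164 Hz, 188 Hz.
Within [40 Hz, 130 Hz]: 56 Hz, 76 Hz, 100 Hz, 120 Hz.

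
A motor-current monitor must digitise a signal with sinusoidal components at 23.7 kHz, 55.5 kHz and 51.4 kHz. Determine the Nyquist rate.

Highest-frequency component: 55.5 kHz.
Nyquist rate = 2 × 55.5 kHz = 111 kHz.

111 kHz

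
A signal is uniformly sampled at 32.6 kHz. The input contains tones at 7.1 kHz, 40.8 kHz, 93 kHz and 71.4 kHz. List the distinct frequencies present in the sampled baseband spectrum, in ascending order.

fs/2 = 16.3 kHz.
7.1 kHz ≤ fs/2 = 16.3 kHz, passes unchanged.
40.8 kHz mod fs = 8.2 kHz.
8.2 kHz ≤ fs/2 = 16.3 kHz, appears at 8.2 kHz.
93 kHz mod fs = 27.8 kHz.
27.8 kHz > fs/2 = 16.3 kHz, folds to fs − 27.8 kHz = 4.8 kHz.
71.4 kHz mod fs = 6.2 kHz.
6.2 kHz ≤ fs/2 = 16.3 kHz, appears at 6.2 kHz.
Distinct values: {4.8 kHz, 6.2 kHz, 7.1 kHz, 8.2 kHz}.

4.8 kHz, 6.2 kHz, 7.1 kHz, 8.2 kHz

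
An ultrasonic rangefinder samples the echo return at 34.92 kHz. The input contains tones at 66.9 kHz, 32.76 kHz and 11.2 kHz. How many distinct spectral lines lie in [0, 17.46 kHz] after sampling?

3

fs/2 = 17.46 kHz.
66.9 kHz mod fs = 31.98 kHz.
31.98 kHz > fs/2 = 17.46 kHz, folds to fs − 31.98 kHz = 2.94 kHz.
32.76 kHz > fs/2 = 17.46 kHz, folds to fs − 32.76 kHz = 2.16 kHz.
11.2 kHz ≤ fs/2 = 17.46 kHz, passes unchanged.
Distinct values: {2.16 kHz, 2.94 kHz, 11.2 kHz} → 3.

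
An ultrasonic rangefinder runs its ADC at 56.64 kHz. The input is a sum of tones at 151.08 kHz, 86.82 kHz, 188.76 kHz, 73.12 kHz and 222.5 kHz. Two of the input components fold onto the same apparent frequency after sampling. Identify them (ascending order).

fs/2 = 28.32 kHz.
151.08 kHz mod fs = 37.8 kHz.
37.8 kHz > fs/2 = 28.32 kHz, folds to fs − 37.8 kHz = 18.84 kHz.
86.82 kHz mod fs = 30.18 kHz.
30.18 kHz > fs/2 = 28.32 kHz, folds to fs − 30.18 kHz = 26.46 kHz.
188.76 kHz mod fs = 18.84 kHz.
18.84 kHz ≤ fs/2 = 28.32 kHz, appears at 18.84 kHz.
73.12 kHz mod fs = 16.48 kHz.
16.48 kHz ≤ fs/2 = 28.32 kHz, appears at 16.48 kHz.
222.5 kHz mod fs = 52.58 kHz.
52.58 kHz > fs/2 = 28.32 kHz, folds to fs − 52.58 kHz = 4.06 kHz.
151.08 kHz and 188.76 kHz both map to 18.84 kHz.

151.08 kHz, 188.76 kHz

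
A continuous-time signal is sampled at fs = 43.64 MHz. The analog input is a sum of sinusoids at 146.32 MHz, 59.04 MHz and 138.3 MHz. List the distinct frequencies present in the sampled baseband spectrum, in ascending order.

7.38 MHz, 15.4 MHz

fs/2 = 21.82 MHz.
146.32 MHz mod fs = 15.4 MHz.
15.4 MHz ≤ fs/2 = 21.82 MHz, appears at 15.4 MHz.
59.04 MHz mod fs = 15.4 MHz.
15.4 MHz ≤ fs/2 = 21.82 MHz, appears at 15.4 MHz.
138.3 MHz mod fs = 7.38 MHz.
7.38 MHz ≤ fs/2 = 21.82 MHz, appears at 7.38 MHz.
Distinct values: {7.38 MHz, 15.4 MHz}.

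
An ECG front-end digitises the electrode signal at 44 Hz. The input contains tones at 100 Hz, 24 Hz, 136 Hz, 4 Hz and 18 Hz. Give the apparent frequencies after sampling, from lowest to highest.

fs/2 = 22 Hz.
100 Hz mod fs = 12 Hz.
12 Hz ≤ fs/2 = 22 Hz, appears at 12 Hz.
24 Hz > fs/2 = 22 Hz, folds to fs − 24 Hz = 20 Hz.
136 Hz mod fs = 4 Hz.
4 Hz ≤ fs/2 = 22 Hz, appears at 4 Hz.
4 Hz ≤ fs/2 = 22 Hz, passes unchanged.
18 Hz ≤ fs/2 = 22 Hz, passes unchanged.
Distinct values: {4 Hz, 12 Hz, 18 Hz, 20 Hz}.

4 Hz, 12 Hz, 18 Hz, 20 Hz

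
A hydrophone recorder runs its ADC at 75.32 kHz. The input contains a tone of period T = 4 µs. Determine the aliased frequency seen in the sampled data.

T = 4 µs → f = 1/T = 250 kHz.
250 kHz mod fs = 24.04 kHz.
24.04 kHz ≤ fs/2 = 37.66 kHz, appears at 24.04 kHz.

24.04 kHz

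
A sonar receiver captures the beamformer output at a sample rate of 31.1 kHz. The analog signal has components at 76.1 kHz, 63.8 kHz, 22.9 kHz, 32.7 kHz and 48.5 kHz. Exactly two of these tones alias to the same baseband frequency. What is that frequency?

fs/2 = 15.55 kHz.
76.1 kHz mod fs = 13.9 kHz.
13.9 kHz ≤ fs/2 = 15.55 kHz, appears at 13.9 kHz.
63.8 kHz mod fs = 1.6 kHz.
1.6 kHz ≤ fs/2 = 15.55 kHz, appears at 1.6 kHz.
22.9 kHz > fs/2 = 15.55 kHz, folds to fs − 22.9 kHz = 8.2 kHz.
32.7 kHz mod fs = 1.6 kHz.
1.6 kHz ≤ fs/2 = 15.55 kHz, appears at 1.6 kHz.
48.5 kHz mod fs = 17.4 kHz.
17.4 kHz > fs/2 = 15.55 kHz, folds to fs − 17.4 kHz = 13.7 kHz.
32.7 kHz and 63.8 kHz both map to 1.6 kHz.

1.6 kHz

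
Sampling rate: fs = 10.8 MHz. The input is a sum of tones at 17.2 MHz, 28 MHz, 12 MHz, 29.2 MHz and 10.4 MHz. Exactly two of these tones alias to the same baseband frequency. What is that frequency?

fs/2 = 5.4 MHz.
17.2 MHz mod fs = 6.4 MHz.
6.4 MHz > fs/2 = 5.4 MHz, folds to fs − 6.4 MHz = 4.4 MHz.
28 MHz mod fs = 6.4 MHz.
6.4 MHz > fs/2 = 5.4 MHz, folds to fs − 6.4 MHz = 4.4 MHz.
12 MHz mod fs = 1.2 MHz.
1.2 MHz ≤ fs/2 = 5.4 MHz, appears at 1.2 MHz.
29.2 MHz mod fs = 7.6 MHz.
7.6 MHz > fs/2 = 5.4 MHz, folds to fs − 7.6 MHz = 3.2 MHz.
10.4 MHz > fs/2 = 5.4 MHz, folds to fs − 10.4 MHz = 0.4 MHz.
17.2 MHz and 28 MHz both map to 4.4 MHz.

4.4 MHz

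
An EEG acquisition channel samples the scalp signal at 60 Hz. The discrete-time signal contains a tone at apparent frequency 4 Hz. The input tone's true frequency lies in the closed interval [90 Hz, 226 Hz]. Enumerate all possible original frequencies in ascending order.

116 Hz, 124 Hz, 176 Hz, 184 Hz

Frequencies that alias to 4 Hz are k·fs ± 4 Hz for integer k ≥ 0.
k=0: 4 Hz.
k=1: 56 Hz, 64 Hz.
k=2: 116 Hz, 124 Hz.
k=3: 176 Hz, 184 Hz.
k=4: 236 Hz, 244 Hz.
Within [90 Hz, 226 Hz]: 116 Hz, 124 Hz, 176 Hz, 184 Hz.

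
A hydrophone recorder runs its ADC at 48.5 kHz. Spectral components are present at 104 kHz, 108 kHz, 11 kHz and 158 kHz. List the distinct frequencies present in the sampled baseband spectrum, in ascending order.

fs/2 = 24.25 kHz.
104 kHz mod fs = 7 kHz.
7 kHz ≤ fs/2 = 24.25 kHz, appears at 7 kHz.
108 kHz mod fs = 11 kHz.
11 kHz ≤ fs/2 = 24.25 kHz, appears at 11 kHz.
11 kHz ≤ fs/2 = 24.25 kHz, passes unchanged.
158 kHz mod fs = 12.5 kHz.
12.5 kHz ≤ fs/2 = 24.25 kHz, appears at 12.5 kHz.
Distinct values: {7 kHz, 11 kHz, 12.5 kHz}.

7 kHz, 11 kHz, 12.5 kHz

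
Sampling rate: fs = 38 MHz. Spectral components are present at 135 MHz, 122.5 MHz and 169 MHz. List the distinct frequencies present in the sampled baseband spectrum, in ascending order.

fs/2 = 19 MHz.
135 MHz mod fs = 21 MHz.
21 MHz > fs/2 = 19 MHz, folds to fs − 21 MHz = 17 MHz.
122.5 MHz mod fs = 8.5 MHz.
8.5 MHz ≤ fs/2 = 19 MHz, appears at 8.5 MHz.
169 MHz mod fs = 17 MHz.
17 MHz ≤ fs/2 = 19 MHz, appears at 17 MHz.
Distinct values: {8.5 MHz, 17 MHz}.

8.5 MHz, 17 MHz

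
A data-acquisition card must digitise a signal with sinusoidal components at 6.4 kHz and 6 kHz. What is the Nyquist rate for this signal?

Highest-frequency component: 6.4 kHz.
Nyquist rate = 2 × 6.4 kHz = 12.8 kHz.

12.8 kHz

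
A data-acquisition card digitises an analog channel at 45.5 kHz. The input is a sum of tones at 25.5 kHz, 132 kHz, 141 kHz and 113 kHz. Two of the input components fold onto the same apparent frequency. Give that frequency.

fs/2 = 22.75 kHz.
25.5 kHz > fs/2 = 22.75 kHz, folds to fs − 25.5 kHz = 20 kHz.
132 kHz mod fs = 41 kHz.
41 kHz > fs/2 = 22.75 kHz, folds to fs − 41 kHz = 4.5 kHz.
141 kHz mod fs = 4.5 kHz.
4.5 kHz ≤ fs/2 = 22.75 kHz, appears at 4.5 kHz.
113 kHz mod fs = 22 kHz.
22 kHz ≤ fs/2 = 22.75 kHz, appears at 22 kHz.
132 kHz and 141 kHz both map to 4.5 kHz.

4.5 kHz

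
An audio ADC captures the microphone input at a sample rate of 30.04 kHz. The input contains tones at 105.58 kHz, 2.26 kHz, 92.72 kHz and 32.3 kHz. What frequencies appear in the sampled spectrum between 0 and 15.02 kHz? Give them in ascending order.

2.26 kHz, 2.6 kHz, 14.58 kHz

fs/2 = 15.02 kHz.
105.58 kHz mod fs = 15.46 kHz.
15.46 kHz > fs/2 = 15.02 kHz, folds to fs − 15.46 kHz = 14.58 kHz.
2.26 kHz ≤ fs/2 = 15.02 kHz, passes unchanged.
92.72 kHz mod fs = 2.6 kHz.
2.6 kHz ≤ fs/2 = 15.02 kHz, appears at 2.6 kHz.
32.3 kHz mod fs = 2.26 kHz.
2.26 kHz ≤ fs/2 = 15.02 kHz, appears at 2.26 kHz.
Distinct values: {2.26 kHz, 2.6 kHz, 14.58 kHz}.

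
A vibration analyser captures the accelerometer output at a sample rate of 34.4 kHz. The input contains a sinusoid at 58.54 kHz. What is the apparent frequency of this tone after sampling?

10.26 kHz

58.54 kHz mod fs = 24.14 kHz.
24.14 kHz > fs/2 = 17.2 kHz, folds to fs − 24.14 kHz = 10.26 kHz.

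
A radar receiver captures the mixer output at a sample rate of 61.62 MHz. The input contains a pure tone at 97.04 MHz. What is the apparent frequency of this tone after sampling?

26.2 MHz

97.04 MHz mod fs = 35.42 MHz.
35.42 MHz > fs/2 = 30.81 MHz, folds to fs − 35.42 MHz = 26.2 MHz.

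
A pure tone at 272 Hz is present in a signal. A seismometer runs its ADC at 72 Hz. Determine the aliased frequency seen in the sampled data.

272 Hz mod fs = 56 Hz.
56 Hz > fs/2 = 36 Hz, folds to fs − 56 Hz = 16 Hz.

16 Hz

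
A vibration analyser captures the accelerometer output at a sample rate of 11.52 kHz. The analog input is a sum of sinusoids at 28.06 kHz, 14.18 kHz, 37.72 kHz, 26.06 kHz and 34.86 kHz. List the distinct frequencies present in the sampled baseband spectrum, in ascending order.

0.3 kHz, 2.66 kHz, 3.02 kHz, 3.16 kHz, 5.02 kHz

fs/2 = 5.76 kHz.
28.06 kHz mod fs = 5.02 kHz.
5.02 kHz ≤ fs/2 = 5.76 kHz, appears at 5.02 kHz.
14.18 kHz mod fs = 2.66 kHz.
2.66 kHz ≤ fs/2 = 5.76 kHz, appears at 2.66 kHz.
37.72 kHz mod fs = 3.16 kHz.
3.16 kHz ≤ fs/2 = 5.76 kHz, appears at 3.16 kHz.
26.06 kHz mod fs = 3.02 kHz.
3.02 kHz ≤ fs/2 = 5.76 kHz, appears at 3.02 kHz.
34.86 kHz mod fs = 0.3 kHz.
0.3 kHz ≤ fs/2 = 5.76 kHz, appears at 0.3 kHz.
Distinct values: {0.3 kHz, 2.66 kHz, 3.02 kHz, 3.16 kHz, 5.02 kHz}.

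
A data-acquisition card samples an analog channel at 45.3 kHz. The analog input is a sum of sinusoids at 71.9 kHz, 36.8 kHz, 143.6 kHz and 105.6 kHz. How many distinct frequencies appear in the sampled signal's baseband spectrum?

fs/2 = 22.65 kHz.
71.9 kHz mod fs = 26.6 kHz.
26.6 kHz > fs/2 = 22.65 kHz, folds to fs − 26.6 kHz = 18.7 kHz.
36.8 kHz > fs/2 = 22.65 kHz, folds to fs − 36.8 kHz = 8.5 kHz.
143.6 kHz mod fs = 7.7 kHz.
7.7 kHz ≤ fs/2 = 22.65 kHz, appears at 7.7 kHz.
105.6 kHz mod fs = 15 kHz.
15 kHz ≤ fs/2 = 22.65 kHz, appears at 15 kHz.
Distinct values: {7.7 kHz, 8.5 kHz, 15 kHz, 18.7 kHz} → 4.

4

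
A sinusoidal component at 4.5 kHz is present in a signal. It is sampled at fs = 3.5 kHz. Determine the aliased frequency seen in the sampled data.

1 kHz

4.5 kHz mod fs = 1 kHz.
1 kHz ≤ fs/2 = 1.75 kHz, appears at 1 kHz.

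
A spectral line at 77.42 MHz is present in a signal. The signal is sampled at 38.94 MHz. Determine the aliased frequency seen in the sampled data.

0.46 MHz

77.42 MHz mod fs = 38.48 MHz.
38.48 MHz > fs/2 = 19.47 MHz, folds to fs − 38.48 MHz = 0.46 MHz.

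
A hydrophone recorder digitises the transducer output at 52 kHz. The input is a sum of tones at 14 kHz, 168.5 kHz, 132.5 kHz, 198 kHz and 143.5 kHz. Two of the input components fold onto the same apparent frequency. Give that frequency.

fs/2 = 26 kHz.
14 kHz ≤ fs/2 = 26 kHz, passes unchanged.
168.5 kHz mod fs = 12.5 kHz.
12.5 kHz ≤ fs/2 = 26 kHz, appears at 12.5 kHz.
132.5 kHz mod fs = 28.5 kHz.
28.5 kHz > fs/2 = 26 kHz, folds to fs − 28.5 kHz = 23.5 kHz.
198 kHz mod fs = 42 kHz.
42 kHz > fs/2 = 26 kHz, folds to fs − 42 kHz = 10 kHz.
143.5 kHz mod fs = 39.5 kHz.
39.5 kHz > fs/2 = 26 kHz, folds to fs − 39.5 kHz = 12.5 kHz.
143.5 kHz and 168.5 kHz both map to 12.5 kHz.

12.5 kHz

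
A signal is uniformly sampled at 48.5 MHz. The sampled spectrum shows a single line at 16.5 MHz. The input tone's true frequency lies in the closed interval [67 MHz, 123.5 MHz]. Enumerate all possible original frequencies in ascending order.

80.5 MHz, 113.5 MHz

Frequencies that alias to 16.5 MHz are k·fs ± 16.5 MHz for integer k ≥ 0.
k=0: 16.5 MHz.
k=1: 32 MHz, 65 MHz.
k=2: 80.5 MHz, 113.5 MHz.
k=3: 129 MHz, 162 MHz.
Within [67 MHz, 123.5 MHz]: 80.5 MHz, 113.5 MHz.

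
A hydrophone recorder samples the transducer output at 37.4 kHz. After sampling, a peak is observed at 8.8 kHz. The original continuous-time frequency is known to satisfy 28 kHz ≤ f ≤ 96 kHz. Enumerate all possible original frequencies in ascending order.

Frequencies that alias to 8.8 kHz are k·fs ± 8.8 kHz for integer k ≥ 0.
k=0: 8.8 kHz.
k=1: 28.6 kHz, 46.2 kHz.
k=2: 66 kHz, 83.6 kHz.
k=3: 103.4 kHz, 121 kHz.
Within [28 kHz, 96 kHz]: 28.6 kHz, 46.2 kHz, 66 kHz, 83.6 kHz.

28.6 kHz, 46.2 kHz, 66 kHz, 83.6 kHz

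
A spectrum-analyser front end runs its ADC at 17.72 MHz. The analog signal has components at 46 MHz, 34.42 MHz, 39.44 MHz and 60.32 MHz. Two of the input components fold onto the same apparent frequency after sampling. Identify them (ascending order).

46 MHz, 60.32 MHz

fs/2 = 8.86 MHz.
46 MHz mod fs = 10.56 MHz.
10.56 MHz > fs/2 = 8.86 MHz, folds to fs − 10.56 MHz = 7.16 MHz.
34.42 MHz mod fs = 16.7 MHz.
16.7 MHz > fs/2 = 8.86 MHz, folds to fs − 16.7 MHz = 1.02 MHz.
39.44 MHz mod fs = 4 MHz.
4 MHz ≤ fs/2 = 8.86 MHz, appears at 4 MHz.
60.32 MHz mod fs = 7.16 MHz.
7.16 MHz ≤ fs/2 = 8.86 MHz, appears at 7.16 MHz.
46 MHz and 60.32 MHz both map to 7.16 MHz.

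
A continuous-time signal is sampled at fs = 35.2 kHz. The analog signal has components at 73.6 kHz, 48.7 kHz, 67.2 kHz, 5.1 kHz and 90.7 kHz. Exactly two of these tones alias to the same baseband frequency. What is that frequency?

3.2 kHz

fs/2 = 17.6 kHz.
73.6 kHz mod fs = 3.2 kHz.
3.2 kHz ≤ fs/2 = 17.6 kHz, appears at 3.2 kHz.
48.7 kHz mod fs = 13.5 kHz.
13.5 kHz ≤ fs/2 = 17.6 kHz, appears at 13.5 kHz.
67.2 kHz mod fs = 32 kHz.
32 kHz > fs/2 = 17.6 kHz, folds to fs − 32 kHz = 3.2 kHz.
5.1 kHz ≤ fs/2 = 17.6 kHz, passes unchanged.
90.7 kHz mod fs = 20.3 kHz.
20.3 kHz > fs/2 = 17.6 kHz, folds to fs − 20.3 kHz = 14.9 kHz.
67.2 kHz and 73.6 kHz both map to 3.2 kHz.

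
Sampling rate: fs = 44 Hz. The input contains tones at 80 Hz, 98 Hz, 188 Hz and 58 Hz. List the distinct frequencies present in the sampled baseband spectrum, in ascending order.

fs/2 = 22 Hz.
80 Hz mod fs = 36 Hz.
36 Hz > fs/2 = 22 Hz, folds to fs − 36 Hz = 8 Hz.
98 Hz mod fs = 10 Hz.
10 Hz ≤ fs/2 = 22 Hz, appears at 10 Hz.
188 Hz mod fs = 12 Hz.
12 Hz ≤ fs/2 = 22 Hz, appears at 12 Hz.
58 Hz mod fs = 14 Hz.
14 Hz ≤ fs/2 = 22 Hz, appears at 14 Hz.
Distinct values: {8 Hz, 10 Hz, 12 Hz, 14 Hz}.

8 Hz, 10 Hz, 12 Hz, 14 Hz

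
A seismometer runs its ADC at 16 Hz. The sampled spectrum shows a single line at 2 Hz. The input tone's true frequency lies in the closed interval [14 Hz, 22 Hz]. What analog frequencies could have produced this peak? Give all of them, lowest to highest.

Frequencies that alias to 2 Hz are k·fs ± 2 Hz for integer k ≥ 0.
k=0: 2 Hz.
k=1: 14 Hz, 18 Hz.
k=2: 30 Hz, 34 Hz.
Within [14 Hz, 22 Hz]: 14 Hz, 18 Hz.

14 Hz, 18 Hz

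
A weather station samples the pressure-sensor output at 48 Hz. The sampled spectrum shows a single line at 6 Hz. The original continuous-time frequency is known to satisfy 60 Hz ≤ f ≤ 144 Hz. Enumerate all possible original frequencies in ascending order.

Frequencies that alias to 6 Hz are k·fs ± 6 Hz for integer k ≥ 0.
k=0: 6 Hz.
k=1: 42 Hz, 54 Hz.
k=2: 90 Hz, 102 Hz.
k=3: 138 Hz, 150 Hz.
k=4: 186 Hz, 198 Hz.
Within [60 Hz, 144 Hz]: 90 Hz, 102 Hz, 138 Hz.

90 Hz, 102 Hz, 138 Hz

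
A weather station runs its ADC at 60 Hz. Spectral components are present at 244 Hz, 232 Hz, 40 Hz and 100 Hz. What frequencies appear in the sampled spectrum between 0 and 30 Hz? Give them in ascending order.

4 Hz, 8 Hz, 20 Hz

fs/2 = 30 Hz.
244 Hz mod fs = 4 Hz.
4 Hz ≤ fs/2 = 30 Hz, appears at 4 Hz.
232 Hz mod fs = 52 Hz.
52 Hz > fs/2 = 30 Hz, folds to fs − 52 Hz = 8 Hz.
40 Hz > fs/2 = 30 Hz, folds to fs − 40 Hz = 20 Hz.
100 Hz mod fs = 40 Hz.
40 Hz > fs/2 = 30 Hz, folds to fs − 40 Hz = 20 Hz.
Distinct values: {4 Hz, 8 Hz, 20 Hz}.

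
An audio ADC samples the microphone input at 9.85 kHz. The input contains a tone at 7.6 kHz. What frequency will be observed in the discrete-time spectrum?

2.25 kHz

7.6 kHz > fs/2 = 4.925 kHz, folds to fs − 7.6 kHz = 2.25 kHz.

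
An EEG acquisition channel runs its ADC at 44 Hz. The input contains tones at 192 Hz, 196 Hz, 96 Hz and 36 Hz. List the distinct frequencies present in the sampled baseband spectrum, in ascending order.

8 Hz, 16 Hz, 20 Hz

fs/2 = 22 Hz.
192 Hz mod fs = 16 Hz.
16 Hz ≤ fs/2 = 22 Hz, appears at 16 Hz.
196 Hz mod fs = 20 Hz.
20 Hz ≤ fs/2 = 22 Hz, appears at 20 Hz.
96 Hz mod fs = 8 Hz.
8 Hz ≤ fs/2 = 22 Hz, appears at 8 Hz.
36 Hz > fs/2 = 22 Hz, folds to fs − 36 Hz = 8 Hz.
Distinct values: {8 Hz, 16 Hz, 20 Hz}.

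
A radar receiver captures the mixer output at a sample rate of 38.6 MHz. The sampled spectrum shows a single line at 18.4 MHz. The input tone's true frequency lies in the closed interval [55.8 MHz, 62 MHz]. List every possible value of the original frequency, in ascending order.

57 MHz, 58.8 MHz

Frequencies that alias to 18.4 MHz are k·fs ± 18.4 MHz for integer k ≥ 0.
k=0: 18.4 MHz.
k=1: 20.2 MHz, 57 MHz.
k=2: 58.8 MHz, 95.6 MHz.
k=3: 97.4 MHz, 134.2 MHz.
Within [55.8 MHz, 62 MHz]: 57 MHz, 58.8 MHz.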